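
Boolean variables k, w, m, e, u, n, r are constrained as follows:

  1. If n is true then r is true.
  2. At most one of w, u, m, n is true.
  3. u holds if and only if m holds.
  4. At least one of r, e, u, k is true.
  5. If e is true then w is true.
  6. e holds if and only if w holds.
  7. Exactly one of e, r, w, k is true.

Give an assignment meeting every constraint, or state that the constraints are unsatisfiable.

k=T, w=F, m=F, e=F, u=F, n=F, r=F

  (1) n=F ⇒ r: vacuous ✓
  (2) {w, u, m, n}: 0 true — at most one ✓
  (3) u=F, m=F — same ✓
  (4) {r, e, u, k}: 1 true — at least one ✓
  (5) e=F ⇒ w: vacuous ✓
  (6) e=F, w=F — same ✓
  (7) {e, r, w, k}: 1 true — exactly one ✓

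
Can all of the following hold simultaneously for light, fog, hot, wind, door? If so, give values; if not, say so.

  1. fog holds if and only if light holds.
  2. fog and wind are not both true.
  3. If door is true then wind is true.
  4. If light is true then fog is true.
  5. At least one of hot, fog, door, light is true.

light: True, fog: True, hot: True, wind: False, door: False

  (1) fog=T, light=T — same ✓
  (2) fog=T, wind=F — not both ✓
  (3) door=F ⇒ wind: vacuous ✓
  (4) light=T ⇒ fog: T ✓
  (5) {hot, fog, door, light}: 3 true — at least one ✓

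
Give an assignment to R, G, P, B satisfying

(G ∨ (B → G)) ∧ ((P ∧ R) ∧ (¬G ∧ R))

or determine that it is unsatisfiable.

R=T, G=F, P=T, B=F

  G ∨ (B → G) = True
    B → G = True
  (P ∧ R) ∧ (¬G ∧ R) = True
    P ∧ R = True
    ¬G ∧ R = True
      ¬G = True
Both conjuncts True, so the formula holds.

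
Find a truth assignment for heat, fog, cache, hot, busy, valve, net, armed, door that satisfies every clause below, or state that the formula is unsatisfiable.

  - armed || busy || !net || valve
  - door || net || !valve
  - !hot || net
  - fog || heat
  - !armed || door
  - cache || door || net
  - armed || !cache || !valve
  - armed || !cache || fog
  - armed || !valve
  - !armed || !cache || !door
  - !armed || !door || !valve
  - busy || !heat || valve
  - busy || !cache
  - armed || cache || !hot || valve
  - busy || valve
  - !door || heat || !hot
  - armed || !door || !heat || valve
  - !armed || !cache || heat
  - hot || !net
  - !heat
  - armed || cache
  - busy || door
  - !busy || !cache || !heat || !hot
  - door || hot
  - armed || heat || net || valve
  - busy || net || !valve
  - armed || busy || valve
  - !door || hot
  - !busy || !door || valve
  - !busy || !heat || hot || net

Unit clause (!heat) forces heat = False.
In (fog || heat) only fog is left, so fog = True.
Try cache = False:
  (armed || cache) forces armed = True.
  (!armed || door) forces door = True.
  (!armed || !door || !valve) forces valve = False.
  (busy || valve) forces busy = True.
  clause (!busy || !door || valve) is falsified — backtrack.
So cache = True.
  then (busy || !cache) forces busy = True.
  then (!armed || !cache || heat) forces armed = False.
  then (armed || !cache || !valve) forces valve = False.
  then (armed || heat || net || valve) forces net = True.
  then (!busy || !door || valve) forces door = False.
  then (hot || !net) forces hot = True.
All clauses satisfied.

heat=F, fog=T, cache=T, hot=T, busy=T, valve=F, net=T, armed=F, door=F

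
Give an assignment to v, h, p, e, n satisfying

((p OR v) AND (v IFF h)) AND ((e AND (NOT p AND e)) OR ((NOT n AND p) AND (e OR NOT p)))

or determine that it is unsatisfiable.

v: True; h: True; p: True; e: True; n: False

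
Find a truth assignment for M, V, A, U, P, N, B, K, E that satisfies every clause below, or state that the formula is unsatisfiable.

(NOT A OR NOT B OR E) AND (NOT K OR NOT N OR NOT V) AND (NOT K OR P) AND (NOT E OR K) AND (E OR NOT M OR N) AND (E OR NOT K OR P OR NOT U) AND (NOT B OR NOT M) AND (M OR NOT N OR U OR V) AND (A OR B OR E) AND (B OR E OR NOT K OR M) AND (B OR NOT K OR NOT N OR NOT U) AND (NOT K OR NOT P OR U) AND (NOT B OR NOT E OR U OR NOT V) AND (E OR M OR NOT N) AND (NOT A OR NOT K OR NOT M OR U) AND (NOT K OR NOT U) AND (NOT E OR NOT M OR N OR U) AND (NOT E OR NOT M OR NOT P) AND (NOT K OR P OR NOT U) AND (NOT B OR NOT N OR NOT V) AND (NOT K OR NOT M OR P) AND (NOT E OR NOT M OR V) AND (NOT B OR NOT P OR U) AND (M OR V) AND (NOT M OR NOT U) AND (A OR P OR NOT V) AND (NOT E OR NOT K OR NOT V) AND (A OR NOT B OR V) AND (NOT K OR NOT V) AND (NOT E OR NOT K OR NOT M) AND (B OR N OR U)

M: True, V: True, A: True, U: False, P: True, N: True, B: False, K: False, E: False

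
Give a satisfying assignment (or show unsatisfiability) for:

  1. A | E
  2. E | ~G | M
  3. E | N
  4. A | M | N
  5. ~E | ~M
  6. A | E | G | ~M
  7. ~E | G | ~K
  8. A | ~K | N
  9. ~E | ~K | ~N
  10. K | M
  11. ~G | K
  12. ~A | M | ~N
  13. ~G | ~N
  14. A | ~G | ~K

N = True, G = False, E = False, M = True, K = True, A = True

Set N = True.
  then (~G | ~N) forces G = False.
Try E = True:
  (~E | ~M) forces M = False.
  (~E | G | ~K) forces K = False.
  clause (K | M) is falsified — backtrack.
So E = False.
  then (A | E) forces A = True.
  then (~A | M | ~N) forces M = True.
Set K = True.
All clauses satisfied.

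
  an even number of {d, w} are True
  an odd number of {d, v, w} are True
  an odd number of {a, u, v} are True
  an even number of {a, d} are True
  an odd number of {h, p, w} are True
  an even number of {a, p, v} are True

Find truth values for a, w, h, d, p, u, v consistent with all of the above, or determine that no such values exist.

a=T, w=T, h=F, d=T, p=F, u=T, v=T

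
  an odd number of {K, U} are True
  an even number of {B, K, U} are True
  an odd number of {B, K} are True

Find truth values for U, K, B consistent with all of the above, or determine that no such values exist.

U=T; K=F; B=T

{K, U}: 1 true → odd ✓
{B, K, U}: 2 true → even ✓
{B, K}: 1 true → odd ✓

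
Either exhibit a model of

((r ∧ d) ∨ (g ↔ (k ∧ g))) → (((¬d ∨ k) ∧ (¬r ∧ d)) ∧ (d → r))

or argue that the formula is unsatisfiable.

d: True; k: False; g: True; r: False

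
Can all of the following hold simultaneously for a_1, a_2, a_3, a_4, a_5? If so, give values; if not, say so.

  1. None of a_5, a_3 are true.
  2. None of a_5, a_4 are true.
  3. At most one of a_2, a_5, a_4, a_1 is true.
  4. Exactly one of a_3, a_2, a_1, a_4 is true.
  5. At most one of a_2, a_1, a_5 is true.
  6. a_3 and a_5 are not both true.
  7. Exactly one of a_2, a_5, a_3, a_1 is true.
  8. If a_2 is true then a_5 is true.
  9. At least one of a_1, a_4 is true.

a_1 = True, a_2 = False, a_3 = False, a_4 = False, a_5 = False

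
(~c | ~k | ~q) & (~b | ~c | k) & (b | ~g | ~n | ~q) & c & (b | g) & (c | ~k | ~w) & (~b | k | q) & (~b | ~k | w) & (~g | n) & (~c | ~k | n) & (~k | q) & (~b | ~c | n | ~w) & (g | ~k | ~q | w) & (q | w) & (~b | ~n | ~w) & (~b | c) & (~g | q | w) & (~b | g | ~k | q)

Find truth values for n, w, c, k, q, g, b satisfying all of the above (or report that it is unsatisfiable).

Unit clause (c) forces c = True.
Set n = True.
Try w = False:
  (q | w) forces q = True.
  (~c | ~k | ~q) forces k = False.
  (~b | ~c | k) forces b = False.
  (b | ~g | ~n | ~q) forces g = False.
  clause (b | g) is falsified — backtrack.
So w = True.
  then (~b | ~n | ~w) forces b = False.
  then (b | g) forces g = True.
  then (b | ~g | ~n | ~q) forces q = False.
  then (~k | q) forces k = False.
All clauses satisfied.

n=T, w=T, c=T, k=F, q=F, g=T, b=F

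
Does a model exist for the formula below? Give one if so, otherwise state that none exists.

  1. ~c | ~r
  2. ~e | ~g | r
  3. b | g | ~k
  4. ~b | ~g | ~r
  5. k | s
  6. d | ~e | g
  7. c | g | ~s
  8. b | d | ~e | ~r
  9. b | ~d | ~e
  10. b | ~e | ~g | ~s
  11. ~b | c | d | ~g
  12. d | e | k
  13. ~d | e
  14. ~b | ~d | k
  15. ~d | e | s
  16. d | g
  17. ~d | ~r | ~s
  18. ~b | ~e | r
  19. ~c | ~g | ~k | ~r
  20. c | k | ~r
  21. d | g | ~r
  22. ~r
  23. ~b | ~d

Unit clause (~r) forces r = False.
Set e = False.
  then (~d | e) forces d = False.
  then (d | g) forces g = True.
  then (d | e | k) forces k = True.
Set s = True.
Set c = True.
Set b = False.
All clauses satisfied.

e = False; s = True; d = False; c = True; g = True; b = False; k = True; r = False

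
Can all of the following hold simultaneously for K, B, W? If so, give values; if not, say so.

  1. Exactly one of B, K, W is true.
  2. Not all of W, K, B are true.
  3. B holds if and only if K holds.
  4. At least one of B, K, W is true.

K: False; B: False; W: True

  (1) {B, K, W}: 1 true — exactly one ✓
  (2) {W, K, B}: 1/3 true — not all ✓
  (3) B=F, K=F — same ✓
  (4) {B, K, W}: 1 true — at least one ✓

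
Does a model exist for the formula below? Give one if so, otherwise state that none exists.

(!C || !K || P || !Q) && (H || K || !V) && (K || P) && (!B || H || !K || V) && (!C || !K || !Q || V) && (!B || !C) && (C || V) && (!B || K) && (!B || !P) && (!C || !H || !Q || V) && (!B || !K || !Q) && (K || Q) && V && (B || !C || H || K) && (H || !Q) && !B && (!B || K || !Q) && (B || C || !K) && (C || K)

K=T, B=F, P=F, Q=F, H=T, C=T, V=T

Unit clause (V) forces V = True.
Unit clause (!B) forces B = False.
Set K = True.
  then (B || C || !K) forces C = True.
Set P = False.
  then (!C || !K || P || !Q) forces Q = False.
Set H = True.
All clauses satisfied.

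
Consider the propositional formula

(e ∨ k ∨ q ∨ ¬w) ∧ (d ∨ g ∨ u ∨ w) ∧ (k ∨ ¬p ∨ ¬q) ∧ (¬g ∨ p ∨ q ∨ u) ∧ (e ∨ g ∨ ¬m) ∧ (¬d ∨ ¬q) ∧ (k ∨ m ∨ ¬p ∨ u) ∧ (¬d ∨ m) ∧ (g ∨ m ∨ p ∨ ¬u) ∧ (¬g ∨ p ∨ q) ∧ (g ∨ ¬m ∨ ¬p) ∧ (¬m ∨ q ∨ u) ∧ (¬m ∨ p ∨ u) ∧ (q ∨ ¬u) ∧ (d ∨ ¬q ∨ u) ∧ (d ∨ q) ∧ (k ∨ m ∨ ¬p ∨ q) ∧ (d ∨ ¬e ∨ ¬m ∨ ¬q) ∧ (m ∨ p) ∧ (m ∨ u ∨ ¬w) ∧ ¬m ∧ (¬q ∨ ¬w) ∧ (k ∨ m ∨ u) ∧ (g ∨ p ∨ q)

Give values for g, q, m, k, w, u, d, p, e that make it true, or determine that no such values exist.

Unit clause (¬m) forces m = False.
In (¬d ∨ m) only ¬d is left, so d = False.
In (d ∨ q) only q is left, so q = True.
In (m ∨ p) only p is left, so p = True.
In (¬q ∨ ¬w) only ¬w is left, so w = False.
In (k ∨ ¬p ∨ ¬q) only k is left, so k = True.
In (d ∨ ¬q ∨ u) only u is left, so u = True.
Set g = False.
Set e = False.
All clauses satisfied.

g = False, q = True, m = False, k = True, w = False, u = True, d = False, p = True, e = False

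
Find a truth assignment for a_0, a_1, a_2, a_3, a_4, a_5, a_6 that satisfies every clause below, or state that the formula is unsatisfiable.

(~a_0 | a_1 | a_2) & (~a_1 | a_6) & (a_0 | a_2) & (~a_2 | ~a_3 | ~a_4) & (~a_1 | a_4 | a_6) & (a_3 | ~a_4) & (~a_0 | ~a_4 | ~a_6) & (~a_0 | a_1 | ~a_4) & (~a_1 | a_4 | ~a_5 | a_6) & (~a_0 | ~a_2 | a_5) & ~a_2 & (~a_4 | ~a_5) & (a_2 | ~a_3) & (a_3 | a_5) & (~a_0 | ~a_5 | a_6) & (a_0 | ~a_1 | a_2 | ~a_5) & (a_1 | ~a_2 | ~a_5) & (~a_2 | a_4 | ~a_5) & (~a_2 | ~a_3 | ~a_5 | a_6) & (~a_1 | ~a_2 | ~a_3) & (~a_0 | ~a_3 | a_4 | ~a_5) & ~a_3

Unit clause (~a_2) forces a_2 = False.
In (a_2 | ~a_3) only ~a_3 is left, so a_3 = False.
In (a_3 | a_5) only a_5 is left, so a_5 = True.
In (a_0 | a_2) only a_0 is left, so a_0 = True.
In (a_3 | ~a_4) only ~a_4 is left, so a_4 = False.
In (~a_0 | ~a_5 | a_6) only a_6 is left, so a_6 = True.
In (~a_0 | a_1 | a_2) only a_1 is left, so a_1 = True.
All clauses satisfied.

a_0 = True, a_1 = True, a_2 = False, a_3 = False, a_4 = False, a_5 = True, a_6 = True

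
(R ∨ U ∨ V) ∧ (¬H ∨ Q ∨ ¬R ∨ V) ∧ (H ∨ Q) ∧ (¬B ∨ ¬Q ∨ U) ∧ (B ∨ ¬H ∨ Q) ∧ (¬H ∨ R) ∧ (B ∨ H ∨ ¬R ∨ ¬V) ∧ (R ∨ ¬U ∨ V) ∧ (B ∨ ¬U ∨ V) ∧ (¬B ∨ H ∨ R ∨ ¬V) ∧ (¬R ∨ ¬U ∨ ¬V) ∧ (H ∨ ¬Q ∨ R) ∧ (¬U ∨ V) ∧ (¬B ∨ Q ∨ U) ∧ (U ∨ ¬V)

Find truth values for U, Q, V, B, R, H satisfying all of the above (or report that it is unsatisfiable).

Set U = False.
  then (U ∨ ¬V) forces V = False.
  then (R ∨ U ∨ V) forces R = True.
Set Q = True.
  then (¬B ∨ ¬Q ∨ U) forces B = False.
Set H = False.
All clauses satisfied.

U=F, Q=T, V=F, B=F, R=T, H=F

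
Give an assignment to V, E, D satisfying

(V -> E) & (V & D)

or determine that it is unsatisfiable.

V: True, E: True, D: True

  V -> E = True
  V & D = True
Both conjuncts True, so the formula holds.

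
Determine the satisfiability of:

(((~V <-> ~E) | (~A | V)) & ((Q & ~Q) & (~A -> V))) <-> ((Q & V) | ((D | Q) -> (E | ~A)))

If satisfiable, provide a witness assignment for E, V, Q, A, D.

E = False, V = False, Q = True, A = True, D = True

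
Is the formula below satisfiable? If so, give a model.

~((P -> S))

P: True; S: False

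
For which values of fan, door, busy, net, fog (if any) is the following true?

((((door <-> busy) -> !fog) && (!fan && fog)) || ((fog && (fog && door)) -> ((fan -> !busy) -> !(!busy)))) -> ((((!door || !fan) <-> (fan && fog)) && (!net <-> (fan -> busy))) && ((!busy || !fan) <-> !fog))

fan=T, door=T, busy=F, net=T, fog=T

  ((((door <-> busy) -> !fog) && (!fan && fog)) || ((fog && (fog && door)) -> ((fan -> !busy) -> !(!busy)))) -> ((((!door || !fan) <-> (fan && fog)) && (!net <-> (fan -> busy))) && ((!busy || !fan) <-> !fog)) = True
    (((door <-> busy) -> !fog) && (!fan && fog)) || ((fog && (fog && door)) -> ((fan -> !busy) -> !(!busy))) = False
      ((door <-> busy) -> !fog) && (!fan && fog) = False
        (door <-> busy) -> !fog = True
          door <-> busy = False
          !fog = False
        !fan && fog = False
          !fan = False
      (fog && (fog && door)) -> ((fan -> !busy) -> !(!busy)) = False
        fog && (fog && door) = True
          fog && door = True
        (fan -> !busy) -> !(!busy) = False
          fan -> !busy = True
            !busy = True
          !(!busy) = False
            !busy = True
    (((!door || !fan) <-> (fan && fog)) && (!net <-> (fan -> busy))) && ((!busy || !fan) <-> !fog) = False
      ((!door || !fan) <-> (fan && fog)) && (!net <-> (fan -> busy)) = False
        (!door || !fan) <-> (fan && fog) = False
          !door || !fan = False
            !door = False
            !fan = False
          fan && fog = True
        !net <-> (fan -> busy) = True
          !net = False
          fan -> busy = False
      (!busy || !fan) <-> !fog = False
        !busy || !fan = True
          !busy = True
          !fan = False
        !fog = False
The formula evaluates to True.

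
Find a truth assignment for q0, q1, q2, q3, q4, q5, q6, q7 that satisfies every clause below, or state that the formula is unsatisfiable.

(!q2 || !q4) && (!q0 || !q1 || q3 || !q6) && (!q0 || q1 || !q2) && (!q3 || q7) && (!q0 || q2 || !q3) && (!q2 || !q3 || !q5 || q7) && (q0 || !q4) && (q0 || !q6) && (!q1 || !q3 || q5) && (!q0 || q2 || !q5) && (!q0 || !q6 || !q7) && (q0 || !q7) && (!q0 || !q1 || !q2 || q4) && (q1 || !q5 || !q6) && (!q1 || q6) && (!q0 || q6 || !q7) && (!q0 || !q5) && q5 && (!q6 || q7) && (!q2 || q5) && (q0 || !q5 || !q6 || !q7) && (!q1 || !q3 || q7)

q0 = False, q1 = False, q2 = False, q3 = False, q4 = False, q5 = True, q6 = False, q7 = False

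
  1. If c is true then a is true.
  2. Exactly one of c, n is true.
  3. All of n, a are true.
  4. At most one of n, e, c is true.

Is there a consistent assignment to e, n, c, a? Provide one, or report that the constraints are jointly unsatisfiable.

e = False; n = True; c = False; a = True

  (1) c=F ⇒ a: vacuous ✓
  (2) {c, n}: 1 true — exactly one ✓
  (3) {n, a}: all 2 true ✓
  (4) {n, e, c}: 1 true — at most one ✓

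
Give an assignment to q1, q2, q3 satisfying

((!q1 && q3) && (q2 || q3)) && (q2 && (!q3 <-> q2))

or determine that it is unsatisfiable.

Case q2 = True: the formula simplifies to (!q1 && q3) && !q3.
  q3 = True: the conjunct !q3 is False.
  q3 = False: the conjunct q3 is False.
Case q2 = False: the conjunct q2 is False.
Both cases fail — unsatisfiable.

Unsatisfiable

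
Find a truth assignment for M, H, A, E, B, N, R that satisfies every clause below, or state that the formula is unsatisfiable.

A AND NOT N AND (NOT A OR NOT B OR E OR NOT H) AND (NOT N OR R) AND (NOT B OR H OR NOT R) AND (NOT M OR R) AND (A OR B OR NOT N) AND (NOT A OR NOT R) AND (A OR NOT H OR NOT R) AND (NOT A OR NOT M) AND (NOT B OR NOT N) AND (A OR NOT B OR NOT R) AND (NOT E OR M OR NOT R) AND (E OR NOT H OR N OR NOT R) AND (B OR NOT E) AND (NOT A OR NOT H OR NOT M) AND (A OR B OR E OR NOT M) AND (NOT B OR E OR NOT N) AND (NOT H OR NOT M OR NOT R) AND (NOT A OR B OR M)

M = False; H = False; A = True; E = False; B = True; N = False; R = False

Unit clause (A) forces A = True.
Unit clause (NOT N) forces N = False.
In (NOT A OR NOT R) only NOT R is left, so R = False.
In (NOT A OR NOT M) only NOT M is left, so M = False.
In (NOT A OR B OR M) only B is left, so B = True.
Set H = False.
Set E = False.
All clauses satisfied.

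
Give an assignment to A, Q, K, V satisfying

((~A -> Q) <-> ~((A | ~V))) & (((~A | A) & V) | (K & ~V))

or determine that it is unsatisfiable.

A = False, Q = False, K = True, V = False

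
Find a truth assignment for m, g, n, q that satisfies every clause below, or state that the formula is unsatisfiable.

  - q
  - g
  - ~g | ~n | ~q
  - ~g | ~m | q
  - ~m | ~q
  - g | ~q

m = False, g = True, n = False, q = True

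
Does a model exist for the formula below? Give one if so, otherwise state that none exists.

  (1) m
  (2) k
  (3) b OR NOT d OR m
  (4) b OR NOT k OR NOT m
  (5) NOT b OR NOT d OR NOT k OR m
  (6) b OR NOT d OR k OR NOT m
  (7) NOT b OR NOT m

UNSATISFIABLE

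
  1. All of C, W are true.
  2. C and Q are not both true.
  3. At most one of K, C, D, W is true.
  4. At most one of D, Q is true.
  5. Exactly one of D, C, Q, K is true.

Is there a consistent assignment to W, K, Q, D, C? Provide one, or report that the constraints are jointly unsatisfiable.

No satisfying assignment exists.

Case W = True:
  (1) forces C = True.
  Constraint (3) is violated (C=T, W=T) — contradiction.
Case W = False:
  Constraint (1) is violated (W=F) — contradiction.
Both cases fail — unsatisfiable.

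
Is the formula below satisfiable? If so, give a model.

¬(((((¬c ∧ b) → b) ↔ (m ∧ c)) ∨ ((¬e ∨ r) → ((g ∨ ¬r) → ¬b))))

c = False, m = True, g = True, b = True, r = True, e = False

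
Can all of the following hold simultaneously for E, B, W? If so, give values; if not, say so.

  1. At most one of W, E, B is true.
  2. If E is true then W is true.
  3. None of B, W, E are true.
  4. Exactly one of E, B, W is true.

The formula is unsatisfiable.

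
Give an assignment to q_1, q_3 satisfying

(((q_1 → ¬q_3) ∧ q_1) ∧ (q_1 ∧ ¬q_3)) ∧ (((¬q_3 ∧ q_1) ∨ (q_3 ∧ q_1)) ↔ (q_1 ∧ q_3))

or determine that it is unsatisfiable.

Case q_3 = True: the conjunct ¬q_3 is False.
Case q_3 = False: the formula simplifies to (q_1 ∧ q_1) ∧ ¬q_1.
  q_1 = True: the conjunct ¬q_1 is False.
  q_1 = False: the conjunct q_1 is False.
Both cases fail — unsatisfiable.

Unsatisfiable — no assignment works.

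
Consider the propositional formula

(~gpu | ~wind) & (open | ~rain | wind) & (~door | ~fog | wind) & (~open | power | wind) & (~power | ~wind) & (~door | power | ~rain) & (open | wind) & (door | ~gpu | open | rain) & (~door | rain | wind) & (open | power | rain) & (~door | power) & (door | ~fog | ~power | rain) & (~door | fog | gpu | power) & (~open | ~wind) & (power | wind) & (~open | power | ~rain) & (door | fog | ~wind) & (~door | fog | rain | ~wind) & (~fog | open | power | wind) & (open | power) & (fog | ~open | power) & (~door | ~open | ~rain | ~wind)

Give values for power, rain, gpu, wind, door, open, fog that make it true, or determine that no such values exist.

power=T; rain=T; gpu=T; wind=F; door=T; open=T; fog=F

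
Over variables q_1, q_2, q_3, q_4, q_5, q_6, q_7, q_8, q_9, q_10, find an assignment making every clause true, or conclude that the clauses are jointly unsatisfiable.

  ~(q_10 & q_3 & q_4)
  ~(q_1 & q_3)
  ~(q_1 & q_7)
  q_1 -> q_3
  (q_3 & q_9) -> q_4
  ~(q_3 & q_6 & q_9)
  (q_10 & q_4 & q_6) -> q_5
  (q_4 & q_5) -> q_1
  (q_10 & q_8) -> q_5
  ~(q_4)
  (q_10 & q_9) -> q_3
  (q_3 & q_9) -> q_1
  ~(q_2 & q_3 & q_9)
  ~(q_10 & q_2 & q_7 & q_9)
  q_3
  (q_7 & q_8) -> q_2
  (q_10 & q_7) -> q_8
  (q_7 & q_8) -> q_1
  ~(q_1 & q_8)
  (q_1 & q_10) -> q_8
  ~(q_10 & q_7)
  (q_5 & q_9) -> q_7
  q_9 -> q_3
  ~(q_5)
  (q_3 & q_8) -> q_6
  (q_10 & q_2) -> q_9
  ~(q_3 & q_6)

q_1 = False; q_2 = False; q_3 = True; q_4 = False; q_5 = False; q_6 = False; q_7 = False; q_8 = False; q_9 = False; q_10 = False

Unit clause (q_3) forces q_3 = True.
In (~q_1 | ~q_3) only ~q_1 is left, so q_1 = False.
Unit clause (~q_5) forces q_5 = False.
In (q_1 | ~q_3 | ~q_9) only ~q_9 is left, so q_9 = False.
In (~q_3 | ~q_6) only ~q_6 is left, so q_6 = False.
Unit clause (~q_4) forces q_4 = False.
In (~q_3 | q_6 | ~q_8) only ~q_8 is left, so q_8 = False.
Set q_2 = False.
Set q_7 = False.
Set q_10 = False.
All clauses satisfied.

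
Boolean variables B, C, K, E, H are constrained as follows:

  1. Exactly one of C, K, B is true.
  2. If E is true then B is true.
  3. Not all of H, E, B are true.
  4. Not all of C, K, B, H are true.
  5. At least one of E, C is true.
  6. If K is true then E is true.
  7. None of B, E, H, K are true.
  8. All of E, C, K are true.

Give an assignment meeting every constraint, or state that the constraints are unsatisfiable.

Case K = True:
  Constraint (7) is violated (K=T) — contradiction.
Case K = False:
  Constraint (8) is violated (K=F) — contradiction.
Both cases fail — unsatisfiable.

The formula is unsatisfiable.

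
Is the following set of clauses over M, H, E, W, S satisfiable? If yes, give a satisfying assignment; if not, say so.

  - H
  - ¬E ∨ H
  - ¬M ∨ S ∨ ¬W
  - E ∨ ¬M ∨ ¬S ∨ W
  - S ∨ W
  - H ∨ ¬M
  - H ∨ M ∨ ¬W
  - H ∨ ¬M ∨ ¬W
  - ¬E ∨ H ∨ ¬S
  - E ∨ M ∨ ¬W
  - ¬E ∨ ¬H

M = True, H = True, E = False, W = True, S = True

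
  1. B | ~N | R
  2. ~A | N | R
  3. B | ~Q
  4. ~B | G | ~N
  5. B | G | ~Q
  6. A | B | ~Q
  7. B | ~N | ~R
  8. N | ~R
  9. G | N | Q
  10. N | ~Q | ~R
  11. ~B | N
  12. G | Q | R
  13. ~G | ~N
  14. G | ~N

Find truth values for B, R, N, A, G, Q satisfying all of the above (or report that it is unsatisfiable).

B=F, R=F, N=F, A=F, G=T, Q=F

Try B = True:
  (~B | N) forces N = True.
  (~B | G | ~N) forces G = True.
  clause (~G | ~N) is falsified — backtrack.
So B = False.
  then (B | ~Q) forces Q = False.
Try R = True:
  (B | ~N | ~R) forces N = False.
  clause (N | ~R) is falsified — backtrack.
So R = False.
  then (B | ~N | R) forces N = False.
  then (~A | N | R) forces A = False.
  then (G | N | Q) forces G = True.
All clauses satisfied.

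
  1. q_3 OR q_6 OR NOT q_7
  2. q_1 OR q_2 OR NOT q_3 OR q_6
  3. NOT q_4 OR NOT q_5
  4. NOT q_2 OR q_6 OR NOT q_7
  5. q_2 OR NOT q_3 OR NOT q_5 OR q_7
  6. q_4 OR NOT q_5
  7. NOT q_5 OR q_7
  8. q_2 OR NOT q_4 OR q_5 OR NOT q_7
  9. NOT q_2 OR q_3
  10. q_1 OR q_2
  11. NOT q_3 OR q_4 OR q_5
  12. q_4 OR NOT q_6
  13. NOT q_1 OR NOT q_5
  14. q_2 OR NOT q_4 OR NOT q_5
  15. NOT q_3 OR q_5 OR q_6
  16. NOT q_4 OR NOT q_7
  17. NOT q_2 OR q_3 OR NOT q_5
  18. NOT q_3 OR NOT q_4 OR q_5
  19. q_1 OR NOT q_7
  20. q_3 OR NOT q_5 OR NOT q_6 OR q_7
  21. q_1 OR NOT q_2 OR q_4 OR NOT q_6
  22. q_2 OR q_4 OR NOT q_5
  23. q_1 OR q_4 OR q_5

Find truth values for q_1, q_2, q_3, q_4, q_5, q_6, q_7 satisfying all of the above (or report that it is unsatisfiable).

q_1=T, q_2=F, q_3=F, q_4=T, q_5=F, q_6=F, q_7=F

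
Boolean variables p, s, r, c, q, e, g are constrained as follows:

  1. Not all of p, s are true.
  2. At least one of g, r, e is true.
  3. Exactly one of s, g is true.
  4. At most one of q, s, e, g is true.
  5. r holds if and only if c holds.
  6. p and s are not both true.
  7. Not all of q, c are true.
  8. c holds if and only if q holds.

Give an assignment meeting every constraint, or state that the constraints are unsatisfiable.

p = False; s = False; r = False; c = False; q = False; e = False; g = True

  (1) {p, s}: 0/2 true — not all ✓
  (2) {g, r, e}: 1 true — at least one ✓
  (3) {s, g}: 1 true — exactly one ✓
  (4) {q, s, e, g}: 1 true — at most one ✓
  (5) r=F, c=F — same ✓
  (6) p=F, s=F — not both ✓
  (7) {q, c}: 0/2 true — not all ✓
  (8) c=F, q=F — same ✓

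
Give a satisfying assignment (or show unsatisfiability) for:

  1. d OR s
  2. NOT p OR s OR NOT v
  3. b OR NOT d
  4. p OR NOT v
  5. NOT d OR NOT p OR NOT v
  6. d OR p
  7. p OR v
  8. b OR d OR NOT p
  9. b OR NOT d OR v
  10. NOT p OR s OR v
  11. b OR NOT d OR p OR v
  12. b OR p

p=T, v=F, s=T, d=F, b=T

Try p = False:
  (p OR NOT v) forces v = False.
  clause (p OR v) is falsified — backtrack.
So p = True.
Set v = False.
  then (NOT p OR s OR v) forces s = True.
Set d = False.
  then (b OR d OR NOT p) forces b = True.
All clauses satisfied.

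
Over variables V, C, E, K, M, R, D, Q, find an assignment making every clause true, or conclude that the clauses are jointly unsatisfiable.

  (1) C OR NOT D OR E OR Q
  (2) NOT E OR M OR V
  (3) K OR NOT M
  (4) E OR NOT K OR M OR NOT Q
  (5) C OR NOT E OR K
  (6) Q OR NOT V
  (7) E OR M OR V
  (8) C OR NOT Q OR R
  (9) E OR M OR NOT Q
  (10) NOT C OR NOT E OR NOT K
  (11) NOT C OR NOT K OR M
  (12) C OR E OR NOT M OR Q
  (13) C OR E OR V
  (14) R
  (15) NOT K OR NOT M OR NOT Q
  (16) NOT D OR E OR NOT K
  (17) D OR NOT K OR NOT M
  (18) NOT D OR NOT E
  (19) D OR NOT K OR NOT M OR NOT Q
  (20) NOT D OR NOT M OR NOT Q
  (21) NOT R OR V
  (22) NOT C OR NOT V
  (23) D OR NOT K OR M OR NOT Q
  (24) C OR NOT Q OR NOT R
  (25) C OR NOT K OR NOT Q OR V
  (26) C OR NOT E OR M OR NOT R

Case R = True:
  (NOT R OR V) forces V = True.
  (Q OR NOT V) forces Q = True.
  (NOT C OR NOT V) forces C = False.
  Clause (C OR NOT Q OR NOT R) is falsified — contradiction.
Case R = False:
  Clause (R) is falsified — contradiction.
Both cases fail, so the formula is unsatisfiable.

UNSATISFIABLE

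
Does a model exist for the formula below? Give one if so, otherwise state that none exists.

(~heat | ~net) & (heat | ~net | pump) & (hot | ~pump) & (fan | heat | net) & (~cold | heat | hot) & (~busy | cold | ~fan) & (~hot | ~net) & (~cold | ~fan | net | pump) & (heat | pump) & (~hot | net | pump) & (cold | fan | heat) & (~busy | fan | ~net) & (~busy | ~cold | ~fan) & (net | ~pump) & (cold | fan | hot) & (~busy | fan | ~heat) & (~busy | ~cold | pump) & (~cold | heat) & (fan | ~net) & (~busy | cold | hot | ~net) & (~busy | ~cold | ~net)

Try hot = True:
  (~hot | ~net) forces net = False.
  (~hot | net | pump) forces pump = True.
  clause (net | ~pump) is falsified — backtrack.
So hot = False.
  then (hot | ~pump) forces pump = False.
  then (heat | pump) forces heat = True.
  then (~heat | ~net) forces net = False.
Try busy = True:
  (~busy | fan | ~heat) forces fan = True.
  (~busy | cold | ~fan) forces cold = True.
  clause (~cold | ~fan | net | pump) is falsified — backtrack.
So busy = False.
Set fan = False.
  then (cold | fan | hot) forces cold = True.
All clauses satisfied.

hot: False, heat: True, pump: False, busy: False, fan: False, cold: True, net: False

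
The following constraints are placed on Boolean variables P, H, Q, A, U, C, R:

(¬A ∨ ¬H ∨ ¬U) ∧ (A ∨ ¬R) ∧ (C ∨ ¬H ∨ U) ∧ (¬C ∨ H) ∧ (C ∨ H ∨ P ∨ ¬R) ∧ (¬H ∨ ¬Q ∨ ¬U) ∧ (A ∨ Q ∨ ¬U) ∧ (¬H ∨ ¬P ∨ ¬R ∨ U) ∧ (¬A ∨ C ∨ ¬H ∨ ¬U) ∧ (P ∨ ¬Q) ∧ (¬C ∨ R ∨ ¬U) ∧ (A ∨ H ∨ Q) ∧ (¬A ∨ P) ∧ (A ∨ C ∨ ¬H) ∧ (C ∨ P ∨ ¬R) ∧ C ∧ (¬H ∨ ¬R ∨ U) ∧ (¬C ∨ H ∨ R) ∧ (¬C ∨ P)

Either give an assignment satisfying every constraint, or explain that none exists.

Unit clause (C) forces C = True.
In (¬C ∨ P) only P is left, so P = True.
In (¬C ∨ H) only H is left, so H = True.
Set Q = True.
  then (¬H ∨ ¬Q ∨ ¬U) forces U = False.
  then (¬H ∨ ¬P ∨ ¬R ∨ U) forces R = False.
Set A = False.
All clauses satisfied.

P: True; H: True; Q: True; A: False; U: False; C: True; R: False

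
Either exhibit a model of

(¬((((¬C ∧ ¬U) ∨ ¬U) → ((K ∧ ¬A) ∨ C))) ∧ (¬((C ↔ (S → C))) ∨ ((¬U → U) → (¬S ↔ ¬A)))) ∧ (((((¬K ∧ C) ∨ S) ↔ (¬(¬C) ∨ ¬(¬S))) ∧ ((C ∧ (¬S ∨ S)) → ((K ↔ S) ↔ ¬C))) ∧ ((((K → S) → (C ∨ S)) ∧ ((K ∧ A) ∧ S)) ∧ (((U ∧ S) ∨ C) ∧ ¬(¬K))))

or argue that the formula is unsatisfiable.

Case S = True: the formula simplifies to (¬((((¬C ∧ ¬U) ∨ ¬U) → ((K ∧ ¬A) ∨ C))) ∧ (¬((C ↔ C)) ∨ ((¬U → U) → A))) ∧ ((C → (K ↔ ¬C)) ∧ ((K ∧ A) ∧ ((U ∨ C) ∧ ¬(¬K)))).
  U = True: the conjunct ¬((((¬C ∧ ¬U) ∨ ¬U) → ((K ∧ ¬A) ∨ C))) becomes ¬((False → ((K ∧ ¬A) ∨ C))) = False.
  U = False: simplifies to ¬(((K ∧ ¬A) ∨ C)) ∧ ((C → (K ↔ ¬C)) ∧ ((K ∧ A) ∧ (C ∧ ¬(¬K)))).
    C = True: the conjunct ¬(((K ∧ ¬A) ∨ C)) becomes ¬(((K ∧ ¬A) ∨ True)) = False.
    C = False: the conjunct C is False.
Case S = False: the conjunct S is False.
Both cases fail — unsatisfiable.

Unsatisfiable — no assignment works.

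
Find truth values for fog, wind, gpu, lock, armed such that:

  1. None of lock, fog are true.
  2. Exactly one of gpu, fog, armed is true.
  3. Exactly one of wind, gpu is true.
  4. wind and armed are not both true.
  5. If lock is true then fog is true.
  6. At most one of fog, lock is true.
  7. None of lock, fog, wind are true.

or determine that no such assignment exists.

fog = False, wind = False, gpu = True, lock = False, armed = False

  (1) {lock, fog}: 0 true — none ✓
  (2) {gpu, fog, armed}: 1 true — exactly one ✓
  (3) {wind, gpu}: 1 true — exactly one ✓
  (4) wind=F, armed=F — not both ✓
  (5) lock=F ⇒ fog: vacuous ✓
  (6) {fog, lock}: 0 true — at most one ✓
  (7) {lock, fog, wind}: 0 true — none ✓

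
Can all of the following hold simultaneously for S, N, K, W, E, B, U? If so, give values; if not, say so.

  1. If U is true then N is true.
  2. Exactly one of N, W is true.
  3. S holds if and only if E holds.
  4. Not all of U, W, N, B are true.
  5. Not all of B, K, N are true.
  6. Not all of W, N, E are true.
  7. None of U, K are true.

S = True, N = False, K = False, W = True, E = True, B = True, U = False

  (1) U=F ⇒ N: vacuous ✓
  (2) {N, W}: 1 true — exactly one ✓
  (3) S=T, E=T — same ✓
  (4) {U, W, N, B}: 2/4 true — not all ✓
  (5) {B, K, N}: 1/3 true — not all ✓
  (6) {W, N, E}: 2/3 true — not all ✓
  (7) {U, K}: 0 true — none ✓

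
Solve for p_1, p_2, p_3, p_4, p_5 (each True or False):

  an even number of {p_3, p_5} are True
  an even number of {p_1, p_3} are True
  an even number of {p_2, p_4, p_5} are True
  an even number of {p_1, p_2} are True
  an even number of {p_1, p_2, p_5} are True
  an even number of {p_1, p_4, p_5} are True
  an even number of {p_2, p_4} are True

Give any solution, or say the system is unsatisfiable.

p_1=F; p_2=F; p_3=F; p_4=F; p_5=F

{p_3, p_5}: 0 true → even ✓
{p_1, p_3}: 0 true → even ✓
{p_2, p_4, p_5}: 0 true → even ✓
{p_1, p_2}: 0 true → even ✓
{p_1, p_2, p_5}: 0 true → even ✓
{p_1, p_4, p_5}: 0 true → even ✓
{p_2, p_4}: 0 true → even ✓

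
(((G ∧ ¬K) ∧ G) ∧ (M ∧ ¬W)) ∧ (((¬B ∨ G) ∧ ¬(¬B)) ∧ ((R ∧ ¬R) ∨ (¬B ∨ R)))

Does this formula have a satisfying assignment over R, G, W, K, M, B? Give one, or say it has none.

R=T; G=T; W=F; K=F; M=T; B=T

  ((G ∧ ¬K) ∧ G) ∧ (M ∧ ¬W) = True
    (G ∧ ¬K) ∧ G = True
      G ∧ ¬K = True
        ¬K = True
    M ∧ ¬W = True
      ¬W = True
  ((¬B ∨ G) ∧ ¬(¬B)) ∧ ((R ∧ ¬R) ∨ (¬B ∨ R)) = True
    (¬B ∨ G) ∧ ¬(¬B) = True
      ¬B ∨ G = True
        ¬B = False
      ¬(¬B) = True
        ¬B = False
    (R ∧ ¬R) ∨ (¬B ∨ R) = True
      R ∧ ¬R = False
        ¬R = False
      ¬B ∨ R = True
        ¬B = False
Both conjuncts True, so the formula holds.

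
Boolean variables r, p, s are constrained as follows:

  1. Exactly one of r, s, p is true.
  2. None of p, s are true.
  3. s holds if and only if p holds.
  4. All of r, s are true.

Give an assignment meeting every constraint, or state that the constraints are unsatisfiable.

UNSATISFIABLE

Case s = True:
  Constraint (2) is violated (s=T) — contradiction.
Case s = False:
  Constraint (4) is violated (s=F) — contradiction.
Both cases fail — unsatisfiable.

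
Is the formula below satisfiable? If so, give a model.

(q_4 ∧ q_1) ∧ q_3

q_1=T, q_3=T, q_4=T

  q_4 ∧ q_1 = True
Both conjuncts True, so the formula holds.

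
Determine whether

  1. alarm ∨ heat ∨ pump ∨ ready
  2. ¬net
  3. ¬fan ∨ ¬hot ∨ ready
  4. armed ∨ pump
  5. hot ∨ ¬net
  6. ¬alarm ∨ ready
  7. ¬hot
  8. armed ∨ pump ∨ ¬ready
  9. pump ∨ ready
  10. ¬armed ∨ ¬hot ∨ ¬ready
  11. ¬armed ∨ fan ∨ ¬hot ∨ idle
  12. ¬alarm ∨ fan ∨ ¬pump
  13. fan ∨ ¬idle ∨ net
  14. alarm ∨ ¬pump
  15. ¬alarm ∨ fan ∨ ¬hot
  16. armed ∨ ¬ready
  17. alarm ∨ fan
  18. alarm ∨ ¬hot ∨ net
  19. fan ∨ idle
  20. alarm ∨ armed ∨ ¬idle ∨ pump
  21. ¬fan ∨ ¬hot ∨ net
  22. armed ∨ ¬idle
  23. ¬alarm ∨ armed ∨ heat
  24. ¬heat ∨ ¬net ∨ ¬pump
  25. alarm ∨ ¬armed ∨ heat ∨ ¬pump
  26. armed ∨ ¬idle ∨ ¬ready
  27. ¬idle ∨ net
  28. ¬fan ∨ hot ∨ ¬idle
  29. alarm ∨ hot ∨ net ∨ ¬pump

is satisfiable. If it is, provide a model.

hot=F, net=F, alarm=F, pump=F, idle=F, fan=T, ready=T, armed=T, heat=T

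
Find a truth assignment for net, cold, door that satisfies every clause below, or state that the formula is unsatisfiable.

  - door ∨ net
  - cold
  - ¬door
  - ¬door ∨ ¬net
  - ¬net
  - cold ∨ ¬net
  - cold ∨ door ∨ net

Unsatisfiable

Case net = True:
  Clause (¬net) is falsified — contradiction.
Case net = False:
  (door ∨ net) forces door = True.
  Clause (¬door) is falsified — contradiction.
Both cases fail, so the formula is unsatisfiable.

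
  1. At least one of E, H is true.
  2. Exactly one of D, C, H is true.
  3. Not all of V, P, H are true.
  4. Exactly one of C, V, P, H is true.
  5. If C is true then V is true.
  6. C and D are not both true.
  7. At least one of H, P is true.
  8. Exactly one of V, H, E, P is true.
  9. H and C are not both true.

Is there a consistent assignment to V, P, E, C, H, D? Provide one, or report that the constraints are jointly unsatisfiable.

V: False; P: False; E: False; C: False; H: True; D: False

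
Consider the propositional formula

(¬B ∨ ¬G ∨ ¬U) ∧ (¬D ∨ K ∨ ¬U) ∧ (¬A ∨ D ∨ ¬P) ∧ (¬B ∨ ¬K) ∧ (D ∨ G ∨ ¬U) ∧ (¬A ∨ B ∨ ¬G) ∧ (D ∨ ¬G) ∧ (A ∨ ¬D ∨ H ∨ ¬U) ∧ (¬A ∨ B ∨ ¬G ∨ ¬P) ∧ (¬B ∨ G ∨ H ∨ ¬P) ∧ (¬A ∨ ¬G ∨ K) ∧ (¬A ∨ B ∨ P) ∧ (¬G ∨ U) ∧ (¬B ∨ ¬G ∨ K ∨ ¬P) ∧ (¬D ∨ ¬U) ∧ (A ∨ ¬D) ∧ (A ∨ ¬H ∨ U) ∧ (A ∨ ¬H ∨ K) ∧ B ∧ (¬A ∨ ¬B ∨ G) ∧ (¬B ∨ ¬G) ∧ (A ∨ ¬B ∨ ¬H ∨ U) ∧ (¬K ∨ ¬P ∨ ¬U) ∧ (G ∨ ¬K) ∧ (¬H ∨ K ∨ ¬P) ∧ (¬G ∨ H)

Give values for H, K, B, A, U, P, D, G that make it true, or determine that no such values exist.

H: False; K: False; B: True; A: False; U: False; P: False; D: False; G: False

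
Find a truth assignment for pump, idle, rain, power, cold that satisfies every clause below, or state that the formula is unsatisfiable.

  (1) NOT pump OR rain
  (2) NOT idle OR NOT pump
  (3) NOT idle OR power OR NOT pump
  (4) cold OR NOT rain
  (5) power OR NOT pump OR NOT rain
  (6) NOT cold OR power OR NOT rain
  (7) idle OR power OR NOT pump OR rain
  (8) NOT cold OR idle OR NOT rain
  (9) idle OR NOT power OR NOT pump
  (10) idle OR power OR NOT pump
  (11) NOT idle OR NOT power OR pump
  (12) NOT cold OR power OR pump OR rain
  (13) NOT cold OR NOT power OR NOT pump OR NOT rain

Try pump = True:
  (NOT pump OR rain) forces rain = True.
  (NOT idle OR NOT pump) forces idle = False.
  (cold OR NOT rain) forces cold = True.
  clause (NOT cold OR idle OR NOT rain) is falsified — backtrack.
So pump = False.
Set idle = False.
Try rain = True:
  (cold OR NOT rain) forces cold = True.
  clause (NOT cold OR idle OR NOT rain) is falsified — backtrack.
So rain = False.
Set power = True.
Set cold = False.
All clauses satisfied.

pump = False; idle = False; rain = False; power = True; cold = False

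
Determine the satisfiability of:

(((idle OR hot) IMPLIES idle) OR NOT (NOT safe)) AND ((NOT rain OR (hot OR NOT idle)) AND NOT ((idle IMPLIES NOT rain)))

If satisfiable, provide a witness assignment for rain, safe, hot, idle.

rain = True, safe = True, hot = True, idle = True

  ((idle OR hot) IMPLIES idle) OR NOT (NOT safe) = True
    (idle OR hot) IMPLIES idle = True
      idle OR hot = True
    NOT (NOT safe) = True
      NOT safe = False
  (NOT rain OR (hot OR NOT idle)) AND NOT ((idle IMPLIES NOT rain)) = True
    NOT rain OR (hot OR NOT idle) = True
      NOT rain = False
      hot OR NOT idle = True
        NOT idle = False
    NOT ((idle IMPLIES NOT rain)) = True
      idle IMPLIES NOT rain = False
        NOT rain = False
Both conjuncts True, so the formula holds.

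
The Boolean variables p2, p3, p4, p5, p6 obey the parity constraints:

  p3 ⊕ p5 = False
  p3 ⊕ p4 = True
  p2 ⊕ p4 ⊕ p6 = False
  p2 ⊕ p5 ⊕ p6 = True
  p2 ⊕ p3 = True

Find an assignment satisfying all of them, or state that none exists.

p2: False; p3: True; p4: False; p5: True; p6: False

p3 ⊕ p5 = T ⊕ T = False ✓
p3 ⊕ p4 = T ⊕ F = True ✓
p2 ⊕ p4 ⊕ p6 = F ⊕ F ⊕ F = False ✓
p2 ⊕ p5 ⊕ p6 = F ⊕ T ⊕ F = True ✓
p2 ⊕ p3 = F ⊕ T = True ✓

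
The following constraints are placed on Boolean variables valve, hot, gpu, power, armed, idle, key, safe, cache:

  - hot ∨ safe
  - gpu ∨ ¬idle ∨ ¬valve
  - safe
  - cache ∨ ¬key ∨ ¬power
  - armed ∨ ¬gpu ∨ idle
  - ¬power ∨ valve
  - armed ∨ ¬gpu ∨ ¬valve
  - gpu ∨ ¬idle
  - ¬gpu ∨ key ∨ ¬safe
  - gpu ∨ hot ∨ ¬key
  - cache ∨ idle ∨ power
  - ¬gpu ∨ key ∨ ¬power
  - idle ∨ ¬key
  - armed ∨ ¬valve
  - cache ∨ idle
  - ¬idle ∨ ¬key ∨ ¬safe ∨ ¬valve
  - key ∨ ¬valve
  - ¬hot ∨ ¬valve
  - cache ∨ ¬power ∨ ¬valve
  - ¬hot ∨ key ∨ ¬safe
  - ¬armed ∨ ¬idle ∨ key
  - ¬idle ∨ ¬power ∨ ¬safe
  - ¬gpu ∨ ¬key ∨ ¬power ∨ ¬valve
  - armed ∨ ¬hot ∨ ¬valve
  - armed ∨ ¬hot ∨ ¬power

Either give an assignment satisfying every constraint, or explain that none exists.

Unit clause (safe) forces safe = True.
Try valve = True:
  (armed ∨ ¬valve) forces armed = True.
  (key ∨ ¬valve) forces key = True.
  (idle ∨ ¬key) forces idle = True.
  clause (¬idle ∨ ¬key ∨ ¬safe ∨ ¬valve) is falsified — backtrack.
So valve = False.
  then (¬power ∨ valve) forces power = False.
Set hot = False.
Set gpu = False.
  then (gpu ∨ ¬idle) forces idle = False.
  then (gpu ∨ hot ∨ ¬key) forces key = False.
  then (cache ∨ idle ∨ power) forces cache = True.
Set armed = False.
All clauses satisfied.

valve: False, hot: False, gpu: False, power: False, armed: False, idle: False, key: False, safe: True, cache: True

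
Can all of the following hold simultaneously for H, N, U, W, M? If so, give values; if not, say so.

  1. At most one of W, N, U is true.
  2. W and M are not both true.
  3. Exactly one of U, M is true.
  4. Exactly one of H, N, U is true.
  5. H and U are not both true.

H = False, N = False, U = True, W = False, M = False

  (1) {W, N, U}: 1 true — at most one ✓
  (2) W=F, M=F — not both ✓
  (3) {U, M}: 1 true — exactly one ✓
  (4) {H, N, U}: 1 true — exactly one ✓
  (5) H=F, U=T — not both ✓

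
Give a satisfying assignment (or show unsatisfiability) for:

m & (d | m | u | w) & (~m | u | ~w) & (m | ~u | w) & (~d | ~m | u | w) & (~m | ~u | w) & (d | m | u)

Unit clause (m) forces m = True.
Set u = True.
  then (~m | ~u | w) forces w = True.
Set d = False.
All clauses satisfied.

u = True; m = True; w = True; d = False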